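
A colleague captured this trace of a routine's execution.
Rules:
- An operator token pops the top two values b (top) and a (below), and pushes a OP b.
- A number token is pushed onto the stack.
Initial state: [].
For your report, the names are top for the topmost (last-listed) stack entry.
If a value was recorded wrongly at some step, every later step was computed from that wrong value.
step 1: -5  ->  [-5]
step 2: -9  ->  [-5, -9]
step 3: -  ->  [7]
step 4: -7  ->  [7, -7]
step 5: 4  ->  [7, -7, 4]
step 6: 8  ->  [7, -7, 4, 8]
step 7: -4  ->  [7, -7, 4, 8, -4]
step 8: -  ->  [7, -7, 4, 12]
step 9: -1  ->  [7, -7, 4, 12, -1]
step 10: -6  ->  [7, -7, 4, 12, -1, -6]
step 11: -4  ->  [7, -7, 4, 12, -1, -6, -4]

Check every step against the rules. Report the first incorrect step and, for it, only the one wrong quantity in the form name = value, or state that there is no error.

step 3, top = 4

step 1: push -5: top = -5 -> no discrepancy
step 2: push -9: top = -9 -> exactly as logged
step 3: -5 - -9 = 4 -> the recorded entry deviates here
The audit stops at step 3: the recorded entry is wrong and should be top = 4.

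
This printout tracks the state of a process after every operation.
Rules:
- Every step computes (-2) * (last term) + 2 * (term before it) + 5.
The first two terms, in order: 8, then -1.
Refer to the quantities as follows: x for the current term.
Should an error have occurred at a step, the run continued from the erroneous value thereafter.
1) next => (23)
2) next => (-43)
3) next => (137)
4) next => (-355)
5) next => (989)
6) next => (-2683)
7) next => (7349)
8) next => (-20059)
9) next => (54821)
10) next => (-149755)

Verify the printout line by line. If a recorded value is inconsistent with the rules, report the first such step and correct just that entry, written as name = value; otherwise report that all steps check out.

no error

1. x = -2*(-1) + (2)*(8) + (5) = 23 (matches)
2. x = -2*(23) + (2)*(-1) + (5) = -43 (confirmed correct)
3. x = -2*(-43) + (2)*(23) + (5) = 137 (verified)
4. x = -2*(137) + (2)*(-43) + (5) = -355 (agrees with the printout)
5. x = -2*(-355) + (2)*(137) + (5) = 989 (checks out)
6. x = -2*(989) + (2)*(-355) + (5) = -2683 (matches)
7. x = -2*(-2683) + (2)*(989) + (5) = 7349 (checks out)
8. x = -2*(7349) + (2)*(-2683) + (5) = -20059 (no discrepancy)
9. x = -2*(-20059) + (2)*(7349) + (5) = 54821 (confirmed correct)
10. x = -2*(54821) + (2)*(-20059) + (5) = -149755 (same as recorded)
Every step is consistent.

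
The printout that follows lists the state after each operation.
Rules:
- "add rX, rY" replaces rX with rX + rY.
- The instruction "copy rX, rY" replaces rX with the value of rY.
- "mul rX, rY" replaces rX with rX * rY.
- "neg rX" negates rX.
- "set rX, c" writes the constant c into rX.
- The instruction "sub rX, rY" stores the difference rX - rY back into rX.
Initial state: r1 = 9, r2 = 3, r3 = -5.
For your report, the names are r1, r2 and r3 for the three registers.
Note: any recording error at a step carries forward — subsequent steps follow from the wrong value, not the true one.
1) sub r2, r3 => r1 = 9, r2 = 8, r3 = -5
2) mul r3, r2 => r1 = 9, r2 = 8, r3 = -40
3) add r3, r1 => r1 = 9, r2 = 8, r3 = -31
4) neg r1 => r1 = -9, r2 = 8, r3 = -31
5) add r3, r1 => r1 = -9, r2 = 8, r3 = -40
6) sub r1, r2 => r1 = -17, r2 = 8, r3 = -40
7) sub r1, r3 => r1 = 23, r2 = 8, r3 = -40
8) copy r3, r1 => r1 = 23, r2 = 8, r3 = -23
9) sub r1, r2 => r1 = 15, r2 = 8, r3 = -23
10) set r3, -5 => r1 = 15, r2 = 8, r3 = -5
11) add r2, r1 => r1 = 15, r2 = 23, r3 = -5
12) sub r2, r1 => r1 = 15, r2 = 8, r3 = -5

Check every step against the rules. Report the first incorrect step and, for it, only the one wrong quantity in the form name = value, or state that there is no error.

Step 1: r2 = 3 - -5 = 8 — matches.
Step 2: r3 = -5 * 8 = -40 — matches.
Step 3: r3 = -40 + 9 = -31 — no discrepancy.
Step 4: r1 = -(9) = -9 — matches.
Step 5: r3 = -31 + -9 = -40 — in agreement.
Step 6: r1 = -9 - 8 = -17 — consistent with the printout.
Step 7: r1 = -17 - -40 = 23 — checks out.
Step 8: r3 = 23 — not what was recorded.
That makes step 8 the first incorrect line — r3 = 23 is what it should show.

step 8, r3 = 23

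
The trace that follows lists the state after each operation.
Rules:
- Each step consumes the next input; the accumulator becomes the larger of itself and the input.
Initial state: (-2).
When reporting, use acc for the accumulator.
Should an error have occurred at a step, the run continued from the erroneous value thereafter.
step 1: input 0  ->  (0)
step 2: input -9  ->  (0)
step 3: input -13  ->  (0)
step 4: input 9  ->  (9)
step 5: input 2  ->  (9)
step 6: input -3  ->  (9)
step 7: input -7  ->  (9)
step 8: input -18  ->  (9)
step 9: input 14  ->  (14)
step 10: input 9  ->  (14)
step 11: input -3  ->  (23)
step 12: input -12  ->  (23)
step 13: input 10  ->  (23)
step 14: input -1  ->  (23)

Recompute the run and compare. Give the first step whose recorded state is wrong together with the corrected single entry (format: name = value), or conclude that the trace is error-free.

step 11, acc = 14

1. acc = max(-2, 0) = 0 (matches)
2. acc = max(0, -9) = 0 (same as recorded)
3. acc = max(0, -13) = 0 (no discrepancy)
4. acc = max(0, 9) = 9 (same as recorded)
5. acc = max(9, 2) = 9 (matches)
6. acc = max(9, -3) = 9 (in agreement)
7. acc = max(9, -7) = 9 (same as recorded)
8. acc = max(9, -18) = 9 (in agreement)
9. acc = max(9, 14) = 14 (matches)
10. acc = max(14, 9) = 14 (checks out)
11. acc = max(14, -3) = 14 (this is not what the trace shows)
The earliest wrong entry is at step 11: it should read acc = 14.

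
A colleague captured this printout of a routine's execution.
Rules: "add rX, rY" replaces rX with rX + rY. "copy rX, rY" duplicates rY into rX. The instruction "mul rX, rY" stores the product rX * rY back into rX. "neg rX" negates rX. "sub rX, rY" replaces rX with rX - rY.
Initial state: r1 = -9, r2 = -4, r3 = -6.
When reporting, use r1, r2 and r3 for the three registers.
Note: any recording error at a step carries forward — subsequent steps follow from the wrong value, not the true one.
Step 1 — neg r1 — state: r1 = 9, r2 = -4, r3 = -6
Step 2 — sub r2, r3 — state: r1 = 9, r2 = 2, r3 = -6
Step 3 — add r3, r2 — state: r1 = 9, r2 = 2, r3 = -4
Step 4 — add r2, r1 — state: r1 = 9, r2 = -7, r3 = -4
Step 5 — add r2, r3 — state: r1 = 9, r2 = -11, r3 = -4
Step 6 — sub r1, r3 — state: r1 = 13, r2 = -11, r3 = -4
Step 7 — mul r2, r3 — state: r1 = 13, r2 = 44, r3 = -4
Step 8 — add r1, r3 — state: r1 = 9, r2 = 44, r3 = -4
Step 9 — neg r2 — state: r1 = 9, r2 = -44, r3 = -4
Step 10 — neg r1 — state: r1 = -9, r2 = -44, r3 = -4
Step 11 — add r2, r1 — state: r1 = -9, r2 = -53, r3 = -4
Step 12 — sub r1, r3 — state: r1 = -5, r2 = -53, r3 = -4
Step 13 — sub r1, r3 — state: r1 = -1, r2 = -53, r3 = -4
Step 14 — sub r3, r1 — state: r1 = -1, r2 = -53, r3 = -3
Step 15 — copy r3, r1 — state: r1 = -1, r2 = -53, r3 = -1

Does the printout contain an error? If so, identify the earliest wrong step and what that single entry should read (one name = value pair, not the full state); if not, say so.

step 4, r2 = 11

Recomputing the run from the initial state:
step 1: r1 = 9, r2 = -4, r3 = -6
step 2: r1 = 9, r2 = 2, r3 = -6
step 3: r1 = 9, r2 = 2, r3 = -4
step 4: r1 = 9, r2 = 11, r3 = -4
step 5: r1 = 9, r2 = 7, r3 = -4
step 6: r1 = 13, r2 = 7, r3 = -4
step 7: r1 = 13, r2 = -28, r3 = -4
step 8: r1 = 9, r2 = -28, r3 = -4
step 9: r1 = 9, r2 = 28, r3 = -4
step 10: r1 = -9, r2 = 28, r3 = -4
step 11: r1 = -9, r2 = 19, r3 = -4
step 12: r1 = -5, r2 = 19, r3 = -4
step 13: r1 = -1, r2 = 19, r3 = -4
step 14: r1 = -1, r2 = 19, r3 = -3
step 15: r1 = -1, r2 = 19, r3 = -1
The first disagreement with the printout is at step 4, where the value should be r2 = 11.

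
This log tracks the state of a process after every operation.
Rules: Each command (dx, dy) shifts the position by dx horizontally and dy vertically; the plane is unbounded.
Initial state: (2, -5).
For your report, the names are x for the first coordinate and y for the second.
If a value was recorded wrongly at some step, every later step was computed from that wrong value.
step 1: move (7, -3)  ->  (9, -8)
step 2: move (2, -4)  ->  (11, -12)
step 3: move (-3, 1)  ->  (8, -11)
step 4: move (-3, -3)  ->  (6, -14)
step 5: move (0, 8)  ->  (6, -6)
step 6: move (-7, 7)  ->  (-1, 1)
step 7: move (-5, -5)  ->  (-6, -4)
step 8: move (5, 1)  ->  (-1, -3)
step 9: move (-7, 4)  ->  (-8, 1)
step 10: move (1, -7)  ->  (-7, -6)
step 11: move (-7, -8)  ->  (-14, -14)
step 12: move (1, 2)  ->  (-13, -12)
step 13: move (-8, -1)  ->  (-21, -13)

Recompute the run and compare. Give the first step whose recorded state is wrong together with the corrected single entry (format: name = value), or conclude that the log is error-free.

Recomputing the run from the initial state:
step 1: x = 9, y = -8
step 2: x = 11, y = -12
step 3: x = 8, y = -11
step 4: x = 5, y = -14
step 5: x = 5, y = -6
step 6: x = -2, y = 1
step 7: x = -7, y = -4
step 8: x = -2, y = -3
step 9: x = -9, y = 1
step 10: x = -8, y = -6
step 11: x = -15, y = -14
step 12: x = -14, y = -12
step 13: x = -22, y = -13
The first disagreement with the log is at step 4, where the value should be x = 5.

step 4, x = 5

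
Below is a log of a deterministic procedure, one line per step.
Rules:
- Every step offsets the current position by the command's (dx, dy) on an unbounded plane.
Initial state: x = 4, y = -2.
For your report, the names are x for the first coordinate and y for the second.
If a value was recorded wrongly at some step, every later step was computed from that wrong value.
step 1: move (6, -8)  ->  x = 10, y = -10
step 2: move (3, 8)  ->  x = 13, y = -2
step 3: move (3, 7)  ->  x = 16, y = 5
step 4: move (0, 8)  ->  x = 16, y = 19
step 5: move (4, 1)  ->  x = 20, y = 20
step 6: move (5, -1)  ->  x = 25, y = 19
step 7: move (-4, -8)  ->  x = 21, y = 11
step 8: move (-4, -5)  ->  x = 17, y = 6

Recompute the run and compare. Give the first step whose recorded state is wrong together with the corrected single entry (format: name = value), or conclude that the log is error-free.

step 4, y = 13

1. x = 4 + (6) = 10, y = -2 + (-8) = -10 (consistent with the log)
2. x = 10 + (3) = 13, y = -10 + (8) = -2 (in agreement)
3. x = 13 + (3) = 16, y = -2 + (7) = 5 (same as recorded)
4. x = 16 + (0) = 16, y = 5 + (8) = 13 (the recorded entry deviates here)
The audit stops at step 4: the recorded entry is wrong and should be y = 13.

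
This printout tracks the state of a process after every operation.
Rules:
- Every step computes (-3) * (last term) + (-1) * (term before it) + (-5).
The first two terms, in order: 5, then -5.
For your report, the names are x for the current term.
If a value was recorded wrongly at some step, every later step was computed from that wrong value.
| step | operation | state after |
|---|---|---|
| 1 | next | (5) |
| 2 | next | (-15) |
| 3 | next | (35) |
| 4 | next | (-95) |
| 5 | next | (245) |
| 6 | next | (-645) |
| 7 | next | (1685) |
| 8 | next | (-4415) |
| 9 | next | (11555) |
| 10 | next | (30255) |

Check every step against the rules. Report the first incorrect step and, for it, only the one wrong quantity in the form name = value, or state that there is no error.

step 10, x = -30255

Recomputing the run from the initial state:
step 1: x = 5
step 2: x = -15
step 3: x = 35
step 4: x = -95
step 5: x = 245
step 6: x = -645
step 7: x = 1685
step 8: x = -4415
step 9: x = 11555
step 10: x = -30255
The first disagreement with the printout is at step 10, where the value should be x = -30255.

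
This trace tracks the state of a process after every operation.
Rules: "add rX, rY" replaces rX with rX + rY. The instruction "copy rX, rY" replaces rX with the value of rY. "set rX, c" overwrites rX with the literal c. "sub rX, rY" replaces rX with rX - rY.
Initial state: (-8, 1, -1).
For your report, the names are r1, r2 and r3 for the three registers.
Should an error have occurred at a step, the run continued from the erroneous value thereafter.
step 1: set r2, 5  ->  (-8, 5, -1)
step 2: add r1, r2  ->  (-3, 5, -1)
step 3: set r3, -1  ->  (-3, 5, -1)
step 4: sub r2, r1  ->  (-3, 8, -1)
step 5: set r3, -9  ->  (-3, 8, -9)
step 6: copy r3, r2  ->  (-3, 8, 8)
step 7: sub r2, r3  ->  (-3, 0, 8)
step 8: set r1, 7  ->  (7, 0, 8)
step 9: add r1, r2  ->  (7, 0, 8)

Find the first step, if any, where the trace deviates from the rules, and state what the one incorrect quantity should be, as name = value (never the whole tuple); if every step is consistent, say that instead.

no error

Step 1: r2 = 5 — checks out.
Step 2: r1 = -8 + 5 = -3 — checks out.
Step 3: r3 = -1 — matches.
Step 4: r2 = 5 - -3 = 8 — in agreement.
Step 5: r3 = -9 — exactly as logged.
Step 6: r3 = 8 — same as recorded.
Step 7: r2 = 8 - 8 = 0 — consistent with the trace.
Step 8: r1 = 7 — consistent with the trace.
Step 9: r1 = 7 + 0 = 7 — in agreement.
Nothing is out of place; the run is error-free.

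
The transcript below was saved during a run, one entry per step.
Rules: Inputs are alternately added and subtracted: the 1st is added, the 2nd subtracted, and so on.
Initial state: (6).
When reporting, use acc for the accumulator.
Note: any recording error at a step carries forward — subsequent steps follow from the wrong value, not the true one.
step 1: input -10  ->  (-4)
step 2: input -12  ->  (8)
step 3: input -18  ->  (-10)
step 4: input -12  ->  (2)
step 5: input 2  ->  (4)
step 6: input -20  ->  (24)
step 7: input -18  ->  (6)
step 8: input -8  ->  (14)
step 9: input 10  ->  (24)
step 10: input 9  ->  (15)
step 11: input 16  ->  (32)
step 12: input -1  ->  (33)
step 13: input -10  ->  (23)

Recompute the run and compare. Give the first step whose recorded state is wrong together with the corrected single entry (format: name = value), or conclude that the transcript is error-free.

step 11, acc = 31

Step 1: acc = 6 + -10 = -4 — no discrepancy.
Step 2: acc = -4 - -12 = 8 — checks out.
Step 3: acc = 8 + -18 = -10 — confirmed correct.
Step 4: acc = -10 - -12 = 2 — checks out.
Step 5: acc = 2 + 2 = 4 — confirmed correct.
Step 6: acc = 4 - -20 = 24 — matches.
Step 7: acc = 24 + -18 = 6 — no discrepancy.
Step 8: acc = 6 - -8 = 14 — matches.
Step 9: acc = 14 + 10 = 24 — no discrepancy.
Step 10: acc = 24 - 9 = 15 — in agreement.
Step 11: acc = 15 + 16 = 31 — a discrepancy with the transcript.
That makes step 11 the first incorrect line — acc = 31 is what it should show.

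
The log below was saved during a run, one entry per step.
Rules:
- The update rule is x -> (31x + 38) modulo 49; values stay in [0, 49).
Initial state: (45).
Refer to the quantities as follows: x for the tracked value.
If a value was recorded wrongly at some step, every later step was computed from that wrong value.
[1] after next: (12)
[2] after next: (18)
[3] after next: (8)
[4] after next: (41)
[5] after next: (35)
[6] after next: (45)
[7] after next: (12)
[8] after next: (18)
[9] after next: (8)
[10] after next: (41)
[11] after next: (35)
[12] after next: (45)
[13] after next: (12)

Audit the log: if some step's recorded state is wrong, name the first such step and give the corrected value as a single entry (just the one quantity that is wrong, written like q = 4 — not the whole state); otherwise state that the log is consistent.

no error

step 1: x = (31*45 + 38) mod 49 = 12 -> consistent with the log
step 2: x = (31*12 + 38) mod 49 = 18 -> confirmed correct
step 3: x = (31*18 + 38) mod 49 = 8 -> no discrepancy
step 4: x = (31*8 + 38) mod 49 = 41 -> matches
step 5: x = (31*41 + 38) mod 49 = 35 -> no discrepancy
step 6: x = (31*35 + 38) mod 49 = 45 -> no discrepancy
step 7: x = (31*45 + 38) mod 49 = 12 -> checks out
step 8: x = (31*12 + 38) mod 49 = 18 -> consistent with the log
step 9: x = (31*18 + 38) mod 49 = 8 -> no discrepancy
step 10: x = (31*8 + 38) mod 49 = 41 -> in agreement
step 11: x = (31*41 + 38) mod 49 = 35 -> matches
step 12: x = (31*35 + 38) mod 49 = 45 -> checks out
step 13: x = (31*45 + 38) mod 49 = 12 -> no discrepancy
The whole run recomputes cleanly — no discrepancies.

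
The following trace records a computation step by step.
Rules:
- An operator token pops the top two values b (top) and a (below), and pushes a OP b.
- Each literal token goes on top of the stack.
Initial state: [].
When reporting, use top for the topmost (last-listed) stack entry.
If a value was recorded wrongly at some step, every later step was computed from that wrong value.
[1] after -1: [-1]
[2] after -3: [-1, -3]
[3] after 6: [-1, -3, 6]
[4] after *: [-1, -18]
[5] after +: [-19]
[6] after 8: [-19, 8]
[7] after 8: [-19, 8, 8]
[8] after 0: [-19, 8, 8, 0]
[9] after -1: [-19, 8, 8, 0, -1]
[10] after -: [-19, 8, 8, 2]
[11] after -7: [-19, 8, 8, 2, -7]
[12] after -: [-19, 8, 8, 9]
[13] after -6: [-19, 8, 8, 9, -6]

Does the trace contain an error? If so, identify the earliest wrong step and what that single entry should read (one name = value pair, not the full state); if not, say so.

Recomputing the run from the initial state:
step 1: [-1]
step 2: [-1, -3]
step 3: [-1, -3, 6]
step 4: [-1, -18]
step 5: [-19]
step 6: [-19, 8]
step 7: [-19, 8, 8]
step 8: [-19, 8, 8, 0]
step 9: [-19, 8, 8, 0, -1]
step 10: [-19, 8, 8, 1]
step 11: [-19, 8, 8, 1, -7]
step 12: [-19, 8, 8, 8]
step 13: [-19, 8, 8, 8, -6]
The first disagreement with the trace is at step 10, where the value should be top = 1.

step 10, top = 1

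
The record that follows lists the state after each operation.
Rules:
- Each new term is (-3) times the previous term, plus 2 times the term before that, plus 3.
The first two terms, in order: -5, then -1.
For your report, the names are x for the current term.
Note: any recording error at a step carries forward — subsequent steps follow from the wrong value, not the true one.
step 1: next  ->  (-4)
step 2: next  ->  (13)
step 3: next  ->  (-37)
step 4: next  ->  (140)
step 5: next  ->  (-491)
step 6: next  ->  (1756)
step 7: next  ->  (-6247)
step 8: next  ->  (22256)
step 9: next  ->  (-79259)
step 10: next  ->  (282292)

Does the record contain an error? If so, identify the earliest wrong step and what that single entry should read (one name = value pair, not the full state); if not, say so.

step 1: x = -3*(-1) + (2)*(-5) + (3) = -4 -> verified
step 2: x = -3*(-4) + (2)*(-1) + (3) = 13 -> verified
step 3: x = -3*(13) + (2)*(-4) + (3) = -44 -> the recorded entry deviates here
First incorrect step: 3; the correct value is x = -44.

step 3, x = -44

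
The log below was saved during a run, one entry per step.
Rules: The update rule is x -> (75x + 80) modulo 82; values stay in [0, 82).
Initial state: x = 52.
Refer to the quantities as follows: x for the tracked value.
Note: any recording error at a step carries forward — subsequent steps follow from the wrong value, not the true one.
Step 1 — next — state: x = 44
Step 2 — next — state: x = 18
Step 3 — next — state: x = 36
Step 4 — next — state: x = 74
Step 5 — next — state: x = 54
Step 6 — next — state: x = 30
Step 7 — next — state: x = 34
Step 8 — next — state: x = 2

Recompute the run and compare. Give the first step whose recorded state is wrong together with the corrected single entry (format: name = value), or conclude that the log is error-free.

step 1: x = (75*52 + 80) mod 82 = 44 -> no discrepancy
step 2: x = (75*44 + 80) mod 82 = 18 -> same as recorded
step 3: x = (75*18 + 80) mod 82 = 36 -> confirmed correct
step 4: x = (75*36 + 80) mod 82 = 74 -> verified
step 5: x = (75*74 + 80) mod 82 = 54 -> exactly as logged
step 6: x = (75*54 + 80) mod 82 = 30 -> in agreement
step 7: x = (75*30 + 80) mod 82 = 34 -> in agreement
step 8: x = (75*34 + 80) mod 82 = 6 -> the log disagrees here
The earliest wrong entry is at step 8: it should read x = 6.

step 8, x = 6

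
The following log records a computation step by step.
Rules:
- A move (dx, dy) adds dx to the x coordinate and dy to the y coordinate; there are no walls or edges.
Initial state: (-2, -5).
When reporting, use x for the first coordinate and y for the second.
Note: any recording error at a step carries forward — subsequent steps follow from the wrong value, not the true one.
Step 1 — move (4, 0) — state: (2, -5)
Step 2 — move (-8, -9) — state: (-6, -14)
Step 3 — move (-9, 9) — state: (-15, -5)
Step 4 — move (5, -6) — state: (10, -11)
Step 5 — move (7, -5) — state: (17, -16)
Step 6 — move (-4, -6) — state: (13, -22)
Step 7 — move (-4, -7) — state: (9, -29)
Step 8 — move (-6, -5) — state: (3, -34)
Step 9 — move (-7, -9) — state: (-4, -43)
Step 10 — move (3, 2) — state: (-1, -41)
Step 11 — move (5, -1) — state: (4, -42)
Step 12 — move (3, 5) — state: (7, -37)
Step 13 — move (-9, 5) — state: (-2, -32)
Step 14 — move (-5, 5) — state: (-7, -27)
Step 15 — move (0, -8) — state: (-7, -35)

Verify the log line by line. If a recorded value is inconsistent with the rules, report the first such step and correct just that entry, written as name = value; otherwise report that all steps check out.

Step 1: x = -2 + (4) = 2, y = -5 + (0) = -5 — verified.
Step 2: x = 2 + (-8) = -6, y = -5 + (-9) = -14 — no discrepancy.
Step 3: x = -6 + (-9) = -15, y = -14 + (9) = -5 — in agreement.
Step 4: x = -15 + (5) = -10, y = -5 + (-6) = -11 — the recorded entry deviates here.
So the first discrepancy is step 4, where the right value is x = -10.

step 4, x = -10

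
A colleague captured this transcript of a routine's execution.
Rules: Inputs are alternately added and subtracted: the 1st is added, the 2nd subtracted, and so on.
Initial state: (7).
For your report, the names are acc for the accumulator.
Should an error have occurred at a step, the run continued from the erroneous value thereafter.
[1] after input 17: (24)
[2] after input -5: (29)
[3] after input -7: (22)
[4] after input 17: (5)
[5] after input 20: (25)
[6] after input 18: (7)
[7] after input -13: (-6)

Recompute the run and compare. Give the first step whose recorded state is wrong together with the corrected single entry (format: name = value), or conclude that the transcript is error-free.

Step 1: acc = 7 + 17 = 24 — same as recorded.
Step 2: acc = 24 - -5 = 29 — in agreement.
Step 3: acc = 29 + -7 = 22 — confirmed correct.
Step 4: acc = 22 - 17 = 5 — agrees with the transcript.
Step 5: acc = 5 + 20 = 25 — checks out.
Step 6: acc = 25 - 18 = 7 — agrees with the transcript.
Step 7: acc = 7 + -13 = -6 — matches.
All steps check out; nothing to correct.

no error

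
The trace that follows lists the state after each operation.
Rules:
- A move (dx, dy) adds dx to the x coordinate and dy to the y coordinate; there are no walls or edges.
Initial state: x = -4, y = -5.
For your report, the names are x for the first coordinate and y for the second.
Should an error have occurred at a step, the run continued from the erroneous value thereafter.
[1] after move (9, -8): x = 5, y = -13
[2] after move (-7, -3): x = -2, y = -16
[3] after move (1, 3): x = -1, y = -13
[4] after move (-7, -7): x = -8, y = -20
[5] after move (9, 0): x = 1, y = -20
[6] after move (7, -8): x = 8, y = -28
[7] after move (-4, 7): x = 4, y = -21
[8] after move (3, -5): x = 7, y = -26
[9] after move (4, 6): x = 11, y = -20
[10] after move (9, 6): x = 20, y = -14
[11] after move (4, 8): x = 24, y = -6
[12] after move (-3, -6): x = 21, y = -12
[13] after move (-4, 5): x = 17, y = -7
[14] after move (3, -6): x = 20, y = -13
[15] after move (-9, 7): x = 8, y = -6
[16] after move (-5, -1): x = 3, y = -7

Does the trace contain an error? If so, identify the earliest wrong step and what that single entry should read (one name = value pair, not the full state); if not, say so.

Recomputing the run from the initial state:
step 1: x = 5, y = -13
step 2: x = -2, y = -16
step 3: x = -1, y = -13
step 4: x = -8, y = -20
step 5: x = 1, y = -20
step 6: x = 8, y = -28
step 7: x = 4, y = -21
step 8: x = 7, y = -26
step 9: x = 11, y = -20
step 10: x = 20, y = -14
step 11: x = 24, y = -6
step 12: x = 21, y = -12
step 13: x = 17, y = -7
step 14: x = 20, y = -13
step 15: x = 11, y = -6
step 16: x = 6, y = -7
The first disagreement with the trace is at step 15, where the value should be x = 11.

step 15, x = 11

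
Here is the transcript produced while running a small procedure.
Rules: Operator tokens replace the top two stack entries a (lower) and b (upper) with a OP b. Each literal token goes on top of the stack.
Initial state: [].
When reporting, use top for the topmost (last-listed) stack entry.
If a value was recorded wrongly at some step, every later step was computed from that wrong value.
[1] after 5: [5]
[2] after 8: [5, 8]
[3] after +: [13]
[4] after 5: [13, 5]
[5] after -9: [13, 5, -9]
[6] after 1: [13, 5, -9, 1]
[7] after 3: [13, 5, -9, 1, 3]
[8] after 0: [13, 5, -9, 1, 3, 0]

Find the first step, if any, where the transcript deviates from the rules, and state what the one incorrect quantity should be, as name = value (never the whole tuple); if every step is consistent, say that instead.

1. push 5: top = 5 (agrees with the transcript)
2. push 8: top = 8 (exactly as logged)
3. 5 + 8 = 13 (same as recorded)
4. push 5: top = 5 (agrees with the transcript)
5. push -9: top = -9 (in agreement)
6. push 1: top = 1 (no discrepancy)
7. push 3: top = 3 (verified)
8. push 0: top = 0 (same as recorded)
Every step is consistent.

no error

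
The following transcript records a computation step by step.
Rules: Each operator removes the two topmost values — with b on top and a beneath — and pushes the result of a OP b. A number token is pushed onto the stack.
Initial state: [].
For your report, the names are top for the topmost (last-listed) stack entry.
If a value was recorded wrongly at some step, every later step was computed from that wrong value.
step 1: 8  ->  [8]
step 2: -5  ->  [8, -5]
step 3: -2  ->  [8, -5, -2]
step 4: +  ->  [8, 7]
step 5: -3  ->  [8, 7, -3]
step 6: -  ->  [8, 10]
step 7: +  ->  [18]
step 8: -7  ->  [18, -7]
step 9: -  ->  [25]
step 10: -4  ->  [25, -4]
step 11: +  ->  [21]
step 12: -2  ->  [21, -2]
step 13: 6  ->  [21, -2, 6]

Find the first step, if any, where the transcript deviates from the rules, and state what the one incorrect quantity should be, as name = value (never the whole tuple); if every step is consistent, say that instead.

step 4, top = -7

Step 1: push 8: top = 8 — exactly as logged.
Step 2: push -5: top = -5 — checks out.
Step 3: push -2: top = -2 — agrees with the transcript.
Step 4: -5 + -2 = -7 — not what was recorded.
The audit stops at step 4: the recorded entry is wrong and should be top = -7.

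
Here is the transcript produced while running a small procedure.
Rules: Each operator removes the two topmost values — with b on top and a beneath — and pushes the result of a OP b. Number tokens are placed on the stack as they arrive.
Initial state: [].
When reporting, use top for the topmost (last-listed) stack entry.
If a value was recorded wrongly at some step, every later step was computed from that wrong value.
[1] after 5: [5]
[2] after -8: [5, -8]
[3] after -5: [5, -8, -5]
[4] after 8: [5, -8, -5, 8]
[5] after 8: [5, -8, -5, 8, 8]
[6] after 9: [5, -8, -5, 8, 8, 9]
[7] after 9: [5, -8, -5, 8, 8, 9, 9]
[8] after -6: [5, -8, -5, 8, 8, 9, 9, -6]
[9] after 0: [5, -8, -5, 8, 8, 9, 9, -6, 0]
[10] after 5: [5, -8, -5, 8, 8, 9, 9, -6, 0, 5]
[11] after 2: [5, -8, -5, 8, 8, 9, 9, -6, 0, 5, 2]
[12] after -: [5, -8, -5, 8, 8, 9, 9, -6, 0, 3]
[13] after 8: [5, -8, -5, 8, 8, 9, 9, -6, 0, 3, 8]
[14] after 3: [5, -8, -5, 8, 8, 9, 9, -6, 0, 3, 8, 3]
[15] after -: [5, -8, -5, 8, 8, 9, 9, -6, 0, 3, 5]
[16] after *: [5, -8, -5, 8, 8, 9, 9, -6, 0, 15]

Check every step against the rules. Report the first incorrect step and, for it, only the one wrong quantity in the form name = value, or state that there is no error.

Step 1: push 5: top = 5 — checks out.
Step 2: push -8: top = -8 — matches.
Step 3: push -5: top = -5 — in agreement.
Step 4: push 8: top = 8 — verified.
Step 5: push 8: top = 8 — no discrepancy.
Step 6: push 9: top = 9 — consistent with the transcript.
Step 7: push 9: top = 9 — in agreement.
Step 8: push -6: top = -6 — confirmed correct.
Step 9: push 0: top = 0 — no discrepancy.
Step 10: push 5: top = 5 — checks out.
Step 11: push 2: top = 2 — no discrepancy.
Step 12: 5 - 2 = 3 — no discrepancy.
Step 13: push 8: top = 8 — same as recorded.
Step 14: push 3: top = 3 — checks out.
Step 15: 8 - 3 = 5 — agrees with the transcript.
Step 16: 3 * 5 = 15 — verified.
No step deviates from the rules.

no error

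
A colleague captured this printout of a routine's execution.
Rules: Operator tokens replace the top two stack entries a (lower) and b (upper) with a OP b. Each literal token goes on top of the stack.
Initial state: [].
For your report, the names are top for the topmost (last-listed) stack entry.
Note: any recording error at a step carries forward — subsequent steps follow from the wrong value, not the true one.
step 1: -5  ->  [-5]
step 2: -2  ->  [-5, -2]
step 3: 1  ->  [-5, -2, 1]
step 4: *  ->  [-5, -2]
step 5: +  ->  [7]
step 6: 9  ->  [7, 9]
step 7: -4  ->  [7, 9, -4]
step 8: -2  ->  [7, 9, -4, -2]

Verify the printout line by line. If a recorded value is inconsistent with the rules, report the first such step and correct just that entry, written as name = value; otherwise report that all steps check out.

Step 1: push -5: top = -5 — consistent with the printout.
Step 2: push -2: top = -2 — no discrepancy.
Step 3: push 1: top = 1 — in agreement.
Step 4: -2 * 1 = -2 — exactly as logged.
Step 5: -5 + -2 = -7 — the entry is off here.
First incorrect step: 5; the correct value is top = -7.

step 5, top = -7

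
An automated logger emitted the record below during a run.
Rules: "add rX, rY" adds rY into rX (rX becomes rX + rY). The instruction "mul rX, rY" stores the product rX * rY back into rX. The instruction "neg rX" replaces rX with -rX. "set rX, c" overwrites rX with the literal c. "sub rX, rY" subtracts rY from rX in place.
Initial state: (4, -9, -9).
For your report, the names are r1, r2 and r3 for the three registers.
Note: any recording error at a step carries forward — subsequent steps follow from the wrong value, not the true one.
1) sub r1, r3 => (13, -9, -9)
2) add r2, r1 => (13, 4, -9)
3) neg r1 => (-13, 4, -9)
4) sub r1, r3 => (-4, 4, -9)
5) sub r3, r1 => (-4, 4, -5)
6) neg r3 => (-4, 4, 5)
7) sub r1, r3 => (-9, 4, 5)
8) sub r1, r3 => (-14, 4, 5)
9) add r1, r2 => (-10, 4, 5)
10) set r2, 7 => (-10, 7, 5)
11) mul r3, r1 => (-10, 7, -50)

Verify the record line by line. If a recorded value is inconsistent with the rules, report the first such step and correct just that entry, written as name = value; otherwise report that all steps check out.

no error

Recomputing the run from the initial state:
step 1: r1 = 13, r2 = -9, r3 = -9
step 2: r1 = 13, r2 = 4, r3 = -9
step 3: r1 = -13, r2 = 4, r3 = -9
step 4: r1 = -4, r2 = 4, r3 = -9
step 5: r1 = -4, r2 = 4, r3 = -5
step 6: r1 = -4, r2 = 4, r3 = 5
step 7: r1 = -9, r2 = 4, r3 = 5
step 8: r1 = -14, r2 = 4, r3 = 5
step 9: r1 = -10, r2 = 4, r3 = 5
step 10: r1 = -10, r2 = 7, r3 = 5
step 11: r1 = -10, r2 = 7, r3 = -50
This matches the record at every step.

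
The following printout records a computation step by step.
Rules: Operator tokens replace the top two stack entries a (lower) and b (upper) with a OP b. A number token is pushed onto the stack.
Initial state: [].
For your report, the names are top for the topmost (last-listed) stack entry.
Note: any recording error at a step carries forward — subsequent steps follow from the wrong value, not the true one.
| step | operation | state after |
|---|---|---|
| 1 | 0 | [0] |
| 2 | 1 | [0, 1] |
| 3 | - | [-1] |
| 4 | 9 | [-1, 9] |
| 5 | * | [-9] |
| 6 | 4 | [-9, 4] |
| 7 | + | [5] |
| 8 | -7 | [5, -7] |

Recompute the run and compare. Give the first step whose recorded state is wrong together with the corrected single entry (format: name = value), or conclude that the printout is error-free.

step 1: push 0: top = 0 -> matches
step 2: push 1: top = 1 -> confirmed correct
step 3: 0 - 1 = -1 -> confirmed correct
step 4: push 9: top = 9 -> verified
step 5: -1 * 9 = -9 -> verified
step 6: push 4: top = 4 -> exactly as logged
step 7: -9 + 4 = -5 -> the printout disagrees here
First incorrect step: 7; the correct value is top = -5.

step 7, top = -5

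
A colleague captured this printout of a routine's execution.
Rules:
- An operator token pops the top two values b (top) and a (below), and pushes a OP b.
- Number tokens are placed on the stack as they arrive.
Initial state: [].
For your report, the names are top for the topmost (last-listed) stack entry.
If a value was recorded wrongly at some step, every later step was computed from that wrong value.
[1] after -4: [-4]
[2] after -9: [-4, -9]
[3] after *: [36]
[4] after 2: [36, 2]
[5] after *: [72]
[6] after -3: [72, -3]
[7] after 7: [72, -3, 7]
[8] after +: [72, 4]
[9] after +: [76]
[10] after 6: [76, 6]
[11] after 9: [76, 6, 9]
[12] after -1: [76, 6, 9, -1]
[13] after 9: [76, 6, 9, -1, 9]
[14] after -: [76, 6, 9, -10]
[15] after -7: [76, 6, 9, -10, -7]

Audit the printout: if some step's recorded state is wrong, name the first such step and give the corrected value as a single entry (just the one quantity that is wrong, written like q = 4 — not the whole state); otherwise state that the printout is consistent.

no error

Step 1: push -4: top = -4 — checks out.
Step 2: push -9: top = -9 — matches.
Step 3: -4 * -9 = 36 — verified.
Step 4: push 2: top = 2 — confirmed correct.
Step 5: 36 * 2 = 72 — same as recorded.
Step 6: push -3: top = -3 — consistent with the printout.
Step 7: push 7: top = 7 — exactly as logged.
Step 8: -3 + 7 = 4 — agrees with the printout.
Step 9: 72 + 4 = 76 — same as recorded.
Step 10: push 6: top = 6 — exactly as logged.
Step 11: push 9: top = 9 — confirmed correct.
Step 12: push -1: top = -1 — confirmed correct.
Step 13: push 9: top = 9 — verified.
Step 14: -1 - 9 = -10 — consistent with the printout.
Step 15: push -7: top = -7 — consistent with the printout.
Nothing is out of place; the run is error-free.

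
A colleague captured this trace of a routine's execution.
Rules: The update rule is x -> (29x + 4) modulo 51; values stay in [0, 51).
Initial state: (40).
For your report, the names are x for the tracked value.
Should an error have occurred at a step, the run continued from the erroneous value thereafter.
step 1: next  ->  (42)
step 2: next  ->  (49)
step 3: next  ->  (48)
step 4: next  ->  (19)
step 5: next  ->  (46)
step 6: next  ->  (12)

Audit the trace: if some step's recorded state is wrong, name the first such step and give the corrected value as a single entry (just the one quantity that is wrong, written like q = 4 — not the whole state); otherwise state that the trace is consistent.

Recomputing the run from the initial state:
step 1: x = 42
step 2: x = 49
step 3: x = 48
step 4: x = 19
step 5: x = 45
step 6: x = 34
The first disagreement with the trace is at step 5, where the value should be x = 45.

step 5, x = 45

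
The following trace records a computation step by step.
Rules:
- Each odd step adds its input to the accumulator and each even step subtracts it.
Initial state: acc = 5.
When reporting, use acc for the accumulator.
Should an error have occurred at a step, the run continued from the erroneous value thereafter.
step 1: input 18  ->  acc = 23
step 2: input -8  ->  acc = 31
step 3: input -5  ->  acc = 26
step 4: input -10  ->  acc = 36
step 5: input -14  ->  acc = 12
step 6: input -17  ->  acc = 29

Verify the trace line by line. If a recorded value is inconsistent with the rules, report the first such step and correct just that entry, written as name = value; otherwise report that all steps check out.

step 5, acc = 22

1. acc = 5 + 18 = 23 (no discrepancy)
2. acc = 23 - -8 = 31 (consistent with the trace)
3. acc = 31 + -5 = 26 (exactly as logged)
4. acc = 26 - -10 = 36 (confirmed correct)
5. acc = 36 + -14 = 22 (first mismatch against the trace)
Step 5 is the first one off; corrected, acc = 22.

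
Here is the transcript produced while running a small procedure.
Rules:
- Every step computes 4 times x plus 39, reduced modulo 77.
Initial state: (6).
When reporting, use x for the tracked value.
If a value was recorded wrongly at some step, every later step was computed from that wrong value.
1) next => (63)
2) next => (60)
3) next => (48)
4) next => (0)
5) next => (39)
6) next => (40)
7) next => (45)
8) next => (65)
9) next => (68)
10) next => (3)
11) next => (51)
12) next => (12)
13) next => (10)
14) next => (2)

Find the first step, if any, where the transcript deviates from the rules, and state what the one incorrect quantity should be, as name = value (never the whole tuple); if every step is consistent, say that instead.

1. x = (4*6 + 39) mod 77 = 63 (agrees with the transcript)
2. x = (4*63 + 39) mod 77 = 60 (agrees with the transcript)
3. x = (4*60 + 39) mod 77 = 48 (consistent with the transcript)
4. x = (4*48 + 39) mod 77 = 0 (no discrepancy)
5. x = (4*0 + 39) mod 77 = 39 (in agreement)
6. x = (4*39 + 39) mod 77 = 41 (the entry is off here)
That makes step 6 the first incorrect line — x = 41 is what it should show.

step 6, x = 41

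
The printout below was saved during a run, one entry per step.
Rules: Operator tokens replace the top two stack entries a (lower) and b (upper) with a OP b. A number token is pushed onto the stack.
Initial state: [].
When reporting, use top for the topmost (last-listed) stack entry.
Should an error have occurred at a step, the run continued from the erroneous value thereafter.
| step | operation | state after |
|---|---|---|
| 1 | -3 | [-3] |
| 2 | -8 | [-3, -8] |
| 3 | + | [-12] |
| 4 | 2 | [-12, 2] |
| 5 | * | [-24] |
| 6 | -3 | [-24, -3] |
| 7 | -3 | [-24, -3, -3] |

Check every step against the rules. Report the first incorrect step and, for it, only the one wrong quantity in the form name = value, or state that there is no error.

Step 1: push -3: top = -3 — agrees with the printout.
Step 2: push -8: top = -8 — matches.
Step 3: -3 + -8 = -11 — the printout has a different value.
Step 3 is the first one off; corrected, top = -11.

step 3, top = -11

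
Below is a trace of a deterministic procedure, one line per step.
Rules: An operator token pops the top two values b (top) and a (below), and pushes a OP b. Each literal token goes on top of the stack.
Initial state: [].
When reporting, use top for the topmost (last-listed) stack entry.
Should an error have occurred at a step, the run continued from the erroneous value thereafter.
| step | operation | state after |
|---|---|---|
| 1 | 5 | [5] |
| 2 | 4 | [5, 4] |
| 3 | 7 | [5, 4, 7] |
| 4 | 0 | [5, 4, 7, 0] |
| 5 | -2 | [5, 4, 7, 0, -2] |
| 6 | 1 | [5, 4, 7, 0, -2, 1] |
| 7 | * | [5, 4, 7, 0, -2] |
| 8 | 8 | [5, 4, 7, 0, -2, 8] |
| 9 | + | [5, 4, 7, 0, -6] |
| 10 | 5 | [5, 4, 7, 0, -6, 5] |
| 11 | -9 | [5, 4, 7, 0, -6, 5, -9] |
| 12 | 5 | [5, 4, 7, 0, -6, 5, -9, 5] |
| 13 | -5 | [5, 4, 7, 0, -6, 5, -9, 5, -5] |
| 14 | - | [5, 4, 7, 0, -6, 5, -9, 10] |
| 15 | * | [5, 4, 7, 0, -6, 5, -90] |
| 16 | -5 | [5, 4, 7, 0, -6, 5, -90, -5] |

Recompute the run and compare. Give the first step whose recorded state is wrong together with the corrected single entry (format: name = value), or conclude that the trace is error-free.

Step 1: push 5: top = 5 — agrees with the trace.
Step 2: push 4: top = 4 — checks out.
Step 3: push 7: top = 7 — exactly as logged.
Step 4: push 0: top = 0 — no discrepancy.
Step 5: push -2: top = -2 — no discrepancy.
Step 6: push 1: top = 1 — consistent with the trace.
Step 7: -2 * 1 = -2 — same as recorded.
Step 8: push 8: top = 8 — same as recorded.
Step 9: -2 + 8 = 6 — the trace has a different value.
First incorrect step: 9; the correct value is top = 6.

step 9, top = 6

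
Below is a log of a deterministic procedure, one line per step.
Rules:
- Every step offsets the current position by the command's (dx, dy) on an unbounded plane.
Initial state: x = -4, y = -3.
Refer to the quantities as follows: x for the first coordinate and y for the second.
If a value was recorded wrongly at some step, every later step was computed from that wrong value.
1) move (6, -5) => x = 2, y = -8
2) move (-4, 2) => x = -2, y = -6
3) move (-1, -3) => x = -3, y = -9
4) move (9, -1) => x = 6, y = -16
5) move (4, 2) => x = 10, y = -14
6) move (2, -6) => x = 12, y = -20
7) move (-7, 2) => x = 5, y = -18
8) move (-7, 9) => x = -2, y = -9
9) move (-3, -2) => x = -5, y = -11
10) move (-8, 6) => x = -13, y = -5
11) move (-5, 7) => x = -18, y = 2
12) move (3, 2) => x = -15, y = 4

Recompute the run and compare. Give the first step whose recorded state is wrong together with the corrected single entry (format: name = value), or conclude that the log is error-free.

step 1: x = -4 + (6) = 2, y = -3 + (-5) = -8 -> verified
step 2: x = 2 + (-4) = -2, y = -8 + (2) = -6 -> agrees with the log
step 3: x = -2 + (-1) = -3, y = -6 + (-3) = -9 -> consistent with the log
step 4: x = -3 + (9) = 6, y = -9 + (-1) = -10 -> not what was recorded
The audit stops at step 4: the recorded entry is wrong and should be y = -10.

step 4, y = -10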